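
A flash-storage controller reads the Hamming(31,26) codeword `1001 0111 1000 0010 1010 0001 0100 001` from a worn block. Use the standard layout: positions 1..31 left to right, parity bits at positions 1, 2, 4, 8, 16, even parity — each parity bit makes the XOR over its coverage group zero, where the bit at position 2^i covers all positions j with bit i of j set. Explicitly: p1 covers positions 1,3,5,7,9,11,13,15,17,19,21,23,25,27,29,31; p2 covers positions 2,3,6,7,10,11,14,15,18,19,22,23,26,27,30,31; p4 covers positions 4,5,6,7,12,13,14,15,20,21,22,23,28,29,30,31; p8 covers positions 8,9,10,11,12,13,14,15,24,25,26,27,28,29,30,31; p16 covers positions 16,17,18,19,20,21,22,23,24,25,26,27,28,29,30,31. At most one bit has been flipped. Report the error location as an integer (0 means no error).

s1: b1⊕b3⊕b5⊕b7⊕b9⊕b11⊕b13⊕b15⊕b17⊕b19⊕b21⊕b23⊕b25⊕b27⊕b29⊕b31 = 1⊕0⊕0⊕1⊕1⊕0⊕0⊕1⊕1⊕1⊕0⊕0⊕0⊕0⊕0⊕1 = 1
s2: b2⊕b3⊕b6⊕b7⊕b10⊕b11⊕b14⊕b15⊕b18⊕b19⊕b22⊕b23⊕b26⊕b27⊕b30⊕b31 = 0⊕0⊕1⊕1⊕0⊕0⊕0⊕1⊕0⊕1⊕0⊕0⊕1⊕0⊕0⊕1 = 0
s4: b4⊕b5⊕b6⊕b7⊕b12⊕b13⊕b14⊕b15⊕b20⊕b21⊕b22⊕b23⊕b28⊕b29⊕b30⊕b31 = 1⊕0⊕1⊕1⊕0⊕0⊕0⊕1⊕0⊕0⊕0⊕0⊕0⊕0⊕0⊕1 = 1
s8: b8⊕b9⊕b10⊕b11⊕b12⊕b13⊕b14⊕b15⊕b24⊕b25⊕b26⊕b27⊕b28⊕b29⊕b30⊕b31 = 1⊕1⊕0⊕0⊕0⊕0⊕0⊕1⊕1⊕0⊕1⊕0⊕0⊕0⊕0⊕1 = 0
s16: b16⊕b17⊕b18⊕b19⊕b20⊕b21⊕b22⊕b23⊕b24⊕b25⊕b26⊕b27⊕b28⊕b29⊕b30⊕b31 = 0⊕1⊕0⊕1⊕0⊕0⊕0⊕0⊕1⊕0⊕1⊕0⊕0⊕0⊕0⊕1 = 1
Syndrome (s16...s1) = 10101 → position 21.

21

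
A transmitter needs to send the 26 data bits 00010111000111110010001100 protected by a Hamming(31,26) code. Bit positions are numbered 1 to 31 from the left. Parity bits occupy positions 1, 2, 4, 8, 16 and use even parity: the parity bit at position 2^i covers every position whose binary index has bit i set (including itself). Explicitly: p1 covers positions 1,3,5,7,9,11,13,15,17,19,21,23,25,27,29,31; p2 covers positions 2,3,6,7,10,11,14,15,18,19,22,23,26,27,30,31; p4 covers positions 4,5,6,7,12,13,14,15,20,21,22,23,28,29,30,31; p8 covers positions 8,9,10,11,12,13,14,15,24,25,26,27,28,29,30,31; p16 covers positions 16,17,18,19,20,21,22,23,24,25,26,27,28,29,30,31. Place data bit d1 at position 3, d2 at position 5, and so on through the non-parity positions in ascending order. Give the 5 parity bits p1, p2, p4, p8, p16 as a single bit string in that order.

01000

Place data bits at non-power-of-two positions: b3=0, b5=0, b6=0, b7=1, b9=0, b10=1, b11=1, b12=1, b13=0, b14=0, b15=0, b17=1, b18=1, b19=1, b20=1, b21=1, b22=0, b23=0, b24=1, b25=0, b26=0, b27=0, b28=1, b29=1, b30=0, b31=0.
p1 = XOR of data positions {3,5,7,9,11,13,15,17,19,21,23,25,27,29,31} = 0⊕0⊕1⊕0⊕1⊕0⊕0⊕1⊕1⊕1⊕0⊕0⊕0⊕1⊕0 = 0
p2 = XOR of data positions {3,6,7,10,11,14,15,18,19,22,23,26,27,30,31} = 0⊕0⊕1⊕1⊕1⊕0⊕0⊕1⊕1⊕0⊕0⊕0⊕0⊕0⊕0 = 1
p4 = XOR of data positions {5,6,7,12,13,14,15,20,21,22,23,28,29,30,31} = 0⊕0⊕1⊕1⊕0⊕0⊕0⊕1⊕1⊕0⊕0⊕1⊕1⊕0⊕0 = 0
p8 = XOR of data positions {9,10,11,12,13,14,15,24,25,26,27,28,29,30,31} = 0⊕1⊕1⊕1⊕0⊕0⊕0⊕1⊕0⊕0⊕0⊕1⊕1⊕0⊕0 = 0
p16 = XOR of data positions {17,18,19,20,21,22,23,24,25,26,27,28,29,30,31} = 1⊕1⊕1⊕1⊕1⊕0⊕0⊕1⊕0⊕0⊕0⊕1⊕1⊕0⊕0 = 0
Parity bits p1,p2,p4,p8,p16 = 01000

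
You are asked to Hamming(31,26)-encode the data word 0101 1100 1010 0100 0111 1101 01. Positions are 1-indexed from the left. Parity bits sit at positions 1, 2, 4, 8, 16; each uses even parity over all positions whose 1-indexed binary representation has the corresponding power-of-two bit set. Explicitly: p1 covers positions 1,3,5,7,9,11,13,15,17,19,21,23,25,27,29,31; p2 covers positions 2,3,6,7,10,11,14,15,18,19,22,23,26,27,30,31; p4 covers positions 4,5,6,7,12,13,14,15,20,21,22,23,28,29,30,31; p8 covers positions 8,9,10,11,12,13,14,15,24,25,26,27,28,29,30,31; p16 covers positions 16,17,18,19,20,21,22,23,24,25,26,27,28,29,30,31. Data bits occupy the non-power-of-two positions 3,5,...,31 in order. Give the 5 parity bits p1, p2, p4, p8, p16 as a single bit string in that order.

Place data bits at non-power-of-two positions: b3=0, b5=1, b6=0, b7=1, b9=1, b10=1, b11=0, b12=0, b13=1, b14=0, b15=1, b17=0, b18=0, b19=1, b20=0, b21=0, b22=0, b23=1, b24=1, b25=1, b26=1, b27=1, b28=0, b29=1, b30=0, b31=1.
p1 = XOR of data positions {3,5,7,9,11,13,15,17,19,21,23,25,27,29,31} = 0⊕1⊕1⊕1⊕0⊕1⊕1⊕0⊕1⊕0⊕1⊕1⊕1⊕1⊕1 = 1
p2 = XOR of data positions {3,6,7,10,11,14,15,18,19,22,23,26,27,30,31} = 0⊕0⊕1⊕1⊕0⊕0⊕1⊕0⊕1⊕0⊕1⊕1⊕1⊕0⊕1 = 0
p4 = XOR of data positions {5,6,7,12,13,14,15,20,21,22,23,28,29,30,31} = 1⊕0⊕1⊕0⊕1⊕0⊕1⊕0⊕0⊕0⊕1⊕0⊕1⊕0⊕1 = 1
p8 = XOR of data positions {9,10,11,12,13,14,15,24,25,26,27,28,29,30,31} = 1⊕1⊕0⊕0⊕1⊕0⊕1⊕1⊕1⊕1⊕1⊕0⊕1⊕0⊕1 = 0
p16 = XOR of data positions {17,18,19,20,21,22,23,24,25,26,27,28,29,30,31} = 0⊕0⊕1⊕0⊕0⊕0⊕1⊕1⊕1⊕1⊕1⊕0⊕1⊕0⊕1 = 0
Parity bits p1,p2,p4,p8,p16 = 10100

10100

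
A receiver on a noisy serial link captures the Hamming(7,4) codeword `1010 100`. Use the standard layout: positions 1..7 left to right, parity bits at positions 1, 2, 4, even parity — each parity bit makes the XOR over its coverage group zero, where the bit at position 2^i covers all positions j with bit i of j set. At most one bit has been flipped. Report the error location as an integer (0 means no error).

7

s1: b1⊕b3⊕b5⊕b7 = 1⊕1⊕1⊕0 = 1
s2: b2⊕b3⊕b6⊕b7 = 0⊕1⊕0⊕0 = 1
s4: b4⊕b5⊕b6⊕b7 = 0⊕1⊕0⊕0 = 1
Syndrome (s4...s1) = 111 → position 7.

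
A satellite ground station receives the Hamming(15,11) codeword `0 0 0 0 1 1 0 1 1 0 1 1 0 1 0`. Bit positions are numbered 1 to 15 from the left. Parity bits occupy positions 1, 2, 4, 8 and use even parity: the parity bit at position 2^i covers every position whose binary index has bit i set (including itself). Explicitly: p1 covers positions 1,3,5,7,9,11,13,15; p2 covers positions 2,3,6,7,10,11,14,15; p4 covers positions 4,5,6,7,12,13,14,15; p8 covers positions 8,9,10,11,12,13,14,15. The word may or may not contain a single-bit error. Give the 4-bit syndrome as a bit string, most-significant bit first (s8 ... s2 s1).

s1: b1⊕b3⊕b5⊕b7⊕b9⊕b11⊕b13⊕b15 = 0⊕0⊕1⊕0⊕1⊕1⊕0⊕0 = 1
s2: b2⊕b3⊕b6⊕b7⊕b10⊕b11⊕b14⊕b15 = 0⊕0⊕1⊕0⊕0⊕1⊕1⊕0 = 1
s4: b4⊕b5⊕b6⊕b7⊕b12⊕b13⊕b14⊕b15 = 0⊕1⊕1⊕0⊕1⊕0⊕1⊕0 = 0
s8: b8⊕b9⊕b10⊕b11⊕b12⊕b13⊕b14⊕b15 = 1⊕1⊕0⊕1⊕1⊕0⊕1⊕0 = 1
Syndrome (s8...s1) = 1011 → position 11.

1011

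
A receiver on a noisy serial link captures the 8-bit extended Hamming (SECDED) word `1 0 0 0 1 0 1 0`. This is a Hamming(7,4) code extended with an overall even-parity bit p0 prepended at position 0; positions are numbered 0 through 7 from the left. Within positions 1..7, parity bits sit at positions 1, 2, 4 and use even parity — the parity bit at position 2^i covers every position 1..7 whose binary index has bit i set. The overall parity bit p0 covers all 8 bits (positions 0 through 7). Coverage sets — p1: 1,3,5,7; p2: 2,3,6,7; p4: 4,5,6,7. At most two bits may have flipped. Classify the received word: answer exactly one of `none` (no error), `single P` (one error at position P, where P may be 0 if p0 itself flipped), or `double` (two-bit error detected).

s1: b1⊕b3⊕b5⊕b7 = 0⊕0⊕0⊕0 = 0
s2: b2⊕b3⊕b6⊕b7 = 0⊕0⊕1⊕0 = 1
s4: b4⊕b5⊕b6⊕b7 = 1⊕0⊕1⊕0 = 0
Syndrome (s4...s1) = 010 → position 2.
Overall parity (XOR of all 8 bits, including p0): 1⊕0⊕0⊕0⊕1⊕0⊕1⊕0 = 1
Overall=1, syndrome position=2 → single-bit error at position 2.

single 2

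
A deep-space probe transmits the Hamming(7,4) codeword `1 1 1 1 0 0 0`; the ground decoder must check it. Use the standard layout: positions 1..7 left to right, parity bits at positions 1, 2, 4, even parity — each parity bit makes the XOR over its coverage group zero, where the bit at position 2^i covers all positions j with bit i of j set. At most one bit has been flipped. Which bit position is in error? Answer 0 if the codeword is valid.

4

s1: b1⊕b3⊕b5⊕b7 = 1⊕1⊕0⊕0 = 0
s2: b2⊕b3⊕b6⊕b7 = 1⊕1⊕0⊕0 = 0
s4: b4⊕b5⊕b6⊕b7 = 1⊕0⊕0⊕0 = 1
Syndrome (s4...s1) = 100 → position 4.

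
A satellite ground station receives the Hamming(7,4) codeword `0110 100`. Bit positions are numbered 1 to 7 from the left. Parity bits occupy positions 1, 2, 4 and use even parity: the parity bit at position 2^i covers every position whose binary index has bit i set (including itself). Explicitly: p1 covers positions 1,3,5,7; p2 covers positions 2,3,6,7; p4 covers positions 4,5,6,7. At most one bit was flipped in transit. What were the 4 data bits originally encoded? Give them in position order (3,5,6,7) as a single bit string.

s1: b1⊕b3⊕b5⊕b7 = 0⊕1⊕1⊕0 = 0
s2: b2⊕b3⊕b6⊕b7 = 1⊕1⊕0⊕0 = 0
s4: b4⊕b5⊕b6⊕b7 = 0⊕1⊕0⊕0 = 1
Syndrome (s4...s1) = 100 → position 4.
Flip bit 4: corrected codeword = 0111100
Data bits at positions 3,5,6,7: 1100

1100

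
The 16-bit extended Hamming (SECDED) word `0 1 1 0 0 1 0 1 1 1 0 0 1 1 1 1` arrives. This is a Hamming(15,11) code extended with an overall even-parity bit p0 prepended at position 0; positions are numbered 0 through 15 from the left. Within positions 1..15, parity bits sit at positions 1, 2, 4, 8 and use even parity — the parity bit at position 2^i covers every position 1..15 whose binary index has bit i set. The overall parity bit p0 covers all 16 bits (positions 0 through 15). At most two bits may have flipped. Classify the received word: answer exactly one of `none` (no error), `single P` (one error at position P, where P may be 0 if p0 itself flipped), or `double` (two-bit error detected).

none

s1: b1⊕b3⊕b5⊕b7⊕b9⊕b11⊕b13⊕b15 = 1⊕0⊕1⊕1⊕1⊕0⊕1⊕1 = 0
s2: b2⊕b3⊕b6⊕b7⊕b10⊕b11⊕b14⊕b15 = 1⊕0⊕0⊕1⊕0⊕0⊕1⊕1 = 0
s4: b4⊕b5⊕b6⊕b7⊕b12⊕b13⊕b14⊕b15 = 0⊕1⊕0⊕1⊕1⊕1⊕1⊕1 = 0
s8: b8⊕b9⊕b10⊕b11⊕b12⊕b13⊕b14⊕b15 = 1⊕1⊕0⊕0⊕1⊕1⊕1⊕1 = 0
Syndrome (s8...s1) = 0000 → position 0 (no error).
Overall parity (XOR of all 16 bits, including p0): 0⊕1⊕1⊕0⊕0⊕1⊕0⊕1⊕1⊕1⊕0⊕0⊕1⊕1⊕1⊕1 = 0
Overall=0, syndrome position=0 → no error.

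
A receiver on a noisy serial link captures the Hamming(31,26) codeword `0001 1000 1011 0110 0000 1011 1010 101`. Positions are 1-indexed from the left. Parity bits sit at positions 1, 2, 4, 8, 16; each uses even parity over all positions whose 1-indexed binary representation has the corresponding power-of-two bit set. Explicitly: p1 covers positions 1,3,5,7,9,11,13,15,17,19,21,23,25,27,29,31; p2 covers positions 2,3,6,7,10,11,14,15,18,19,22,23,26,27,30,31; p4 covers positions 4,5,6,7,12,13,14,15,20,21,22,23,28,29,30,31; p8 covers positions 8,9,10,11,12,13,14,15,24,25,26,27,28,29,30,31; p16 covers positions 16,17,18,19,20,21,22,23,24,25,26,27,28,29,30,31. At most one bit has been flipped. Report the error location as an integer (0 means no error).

20

s1: b1⊕b3⊕b5⊕b7⊕b9⊕b11⊕b13⊕b15⊕b17⊕b19⊕b21⊕b23⊕b25⊕b27⊕b29⊕b31 = 0⊕0⊕1⊕0⊕1⊕1⊕0⊕1⊕0⊕0⊕1⊕1⊕1⊕1⊕1⊕1 = 0
s2: b2⊕b3⊕b6⊕b7⊕b10⊕b11⊕b14⊕b15⊕b18⊕b19⊕b22⊕b23⊕b26⊕b27⊕b30⊕b31 = 0⊕0⊕0⊕0⊕0⊕1⊕1⊕1⊕0⊕0⊕0⊕1⊕0⊕1⊕0⊕1 = 0
s4: b4⊕b5⊕b6⊕b7⊕b12⊕b13⊕b14⊕b15⊕b20⊕b21⊕b22⊕b23⊕b28⊕b29⊕b30⊕b31 = 1⊕1⊕0⊕0⊕1⊕0⊕1⊕1⊕0⊕1⊕0⊕1⊕0⊕1⊕0⊕1 = 1
s8: b8⊕b9⊕b10⊕b11⊕b12⊕b13⊕b14⊕b15⊕b24⊕b25⊕b26⊕b27⊕b28⊕b29⊕b30⊕b31 = 0⊕1⊕0⊕1⊕1⊕0⊕1⊕1⊕1⊕1⊕0⊕1⊕0⊕1⊕0⊕1 = 0
s16: b16⊕b17⊕b18⊕b19⊕b20⊕b21⊕b22⊕b23⊕b24⊕b25⊕b26⊕b27⊕b28⊕b29⊕b30⊕b31 = 0⊕0⊕0⊕0⊕0⊕1⊕0⊕1⊕1⊕1⊕0⊕1⊕0⊕1⊕0⊕1 = 1
Syndrome (s16...s1) = 10100 → position 20.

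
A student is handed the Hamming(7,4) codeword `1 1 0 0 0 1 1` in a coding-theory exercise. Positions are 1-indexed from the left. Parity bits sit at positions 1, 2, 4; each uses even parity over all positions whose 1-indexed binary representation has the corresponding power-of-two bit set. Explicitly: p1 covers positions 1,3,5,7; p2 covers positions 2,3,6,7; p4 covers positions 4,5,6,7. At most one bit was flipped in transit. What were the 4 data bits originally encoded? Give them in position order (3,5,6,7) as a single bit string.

0011

s1: b1⊕b3⊕b5⊕b7 = 1⊕0⊕0⊕1 = 0
s2: b2⊕b3⊕b6⊕b7 = 1⊕0⊕1⊕1 = 1
s4: b4⊕b5⊕b6⊕b7 = 0⊕0⊕1⊕1 = 0
Syndrome (s4...s1) = 010 → position 2.
Flip bit 2: corrected codeword = 1000011
Data bits at positions 3,5,6,7: 0011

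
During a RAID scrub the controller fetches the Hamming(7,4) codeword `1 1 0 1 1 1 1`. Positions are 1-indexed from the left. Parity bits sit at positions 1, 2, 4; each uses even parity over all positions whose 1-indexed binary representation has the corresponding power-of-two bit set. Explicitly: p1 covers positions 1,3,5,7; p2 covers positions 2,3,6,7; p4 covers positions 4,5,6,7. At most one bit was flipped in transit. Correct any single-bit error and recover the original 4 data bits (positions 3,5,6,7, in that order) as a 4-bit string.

1111

s1: b1⊕b3⊕b5⊕b7 = 1⊕0⊕1⊕1 = 1
s2: b2⊕b3⊕b6⊕b7 = 1⊕0⊕1⊕1 = 1
s4: b4⊕b5⊕b6⊕b7 = 1⊕1⊕1⊕1 = 0
Syndrome (s4...s1) = 011 → position 3.
Flip bit 3: corrected codeword = 1111111
Data bits at positions 3,5,6,7: 1111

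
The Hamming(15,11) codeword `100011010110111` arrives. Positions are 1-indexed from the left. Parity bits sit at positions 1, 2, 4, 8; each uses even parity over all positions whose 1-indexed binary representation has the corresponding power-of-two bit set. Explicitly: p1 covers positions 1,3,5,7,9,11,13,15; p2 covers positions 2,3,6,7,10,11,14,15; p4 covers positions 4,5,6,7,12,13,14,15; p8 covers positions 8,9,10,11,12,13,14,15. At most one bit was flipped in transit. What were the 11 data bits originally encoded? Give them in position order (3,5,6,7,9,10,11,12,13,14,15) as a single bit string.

01110110111

s1: b1⊕b3⊕b5⊕b7⊕b9⊕b11⊕b13⊕b15 = 1⊕0⊕1⊕0⊕0⊕1⊕1⊕1 = 1
s2: b2⊕b3⊕b6⊕b7⊕b10⊕b11⊕b14⊕b15 = 0⊕0⊕1⊕0⊕1⊕1⊕1⊕1 = 1
s4: b4⊕b5⊕b6⊕b7⊕b12⊕b13⊕b14⊕b15 = 0⊕1⊕1⊕0⊕0⊕1⊕1⊕1 = 1
s8: b8⊕b9⊕b10⊕b11⊕b12⊕b13⊕b14⊕b15 = 1⊕0⊕1⊕1⊕0⊕1⊕1⊕1 = 0
Syndrome (s8...s1) = 0111 → position 7.
Flip bit 7: corrected codeword = 100011110110111
Data bits at positions 3,5,6,7,9,10,11,12,13,14,15: 01110110111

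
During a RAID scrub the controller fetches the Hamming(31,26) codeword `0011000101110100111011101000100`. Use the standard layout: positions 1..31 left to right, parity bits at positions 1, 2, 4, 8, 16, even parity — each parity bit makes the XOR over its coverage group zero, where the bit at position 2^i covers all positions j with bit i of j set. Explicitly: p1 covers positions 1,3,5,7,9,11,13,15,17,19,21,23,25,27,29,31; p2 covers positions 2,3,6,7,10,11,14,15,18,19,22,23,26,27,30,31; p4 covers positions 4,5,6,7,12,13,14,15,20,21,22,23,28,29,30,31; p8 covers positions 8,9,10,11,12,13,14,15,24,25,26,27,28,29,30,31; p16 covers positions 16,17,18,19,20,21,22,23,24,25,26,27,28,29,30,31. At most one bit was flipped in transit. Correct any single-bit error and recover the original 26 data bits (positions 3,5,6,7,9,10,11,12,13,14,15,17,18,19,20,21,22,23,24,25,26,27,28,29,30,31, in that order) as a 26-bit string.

s1: b1⊕b3⊕b5⊕b7⊕b9⊕b11⊕b13⊕b15⊕b17⊕b19⊕b21⊕b23⊕b25⊕b27⊕b29⊕b31 = 0⊕1⊕0⊕0⊕0⊕1⊕0⊕0⊕1⊕1⊕1⊕1⊕1⊕0⊕1⊕0 = 0
s2: b2⊕b3⊕b6⊕b7⊕b10⊕b11⊕b14⊕b15⊕b18⊕b19⊕b22⊕b23⊕b26⊕b27⊕b30⊕b31 = 0⊕1⊕0⊕0⊕1⊕1⊕1⊕0⊕1⊕1⊕1⊕1⊕0⊕0⊕0⊕0 = 0
s4: b4⊕b5⊕b6⊕b7⊕b12⊕b13⊕b14⊕b15⊕b20⊕b21⊕b22⊕b23⊕b28⊕b29⊕b30⊕b31 = 1⊕0⊕0⊕0⊕1⊕0⊕1⊕0⊕0⊕1⊕1⊕1⊕0⊕1⊕0⊕0 = 1
s8: b8⊕b9⊕b10⊕b11⊕b12⊕b13⊕b14⊕b15⊕b24⊕b25⊕b26⊕b27⊕b28⊕b29⊕b30⊕b31 = 1⊕0⊕1⊕1⊕1⊕0⊕1⊕0⊕0⊕1⊕0⊕0⊕0⊕1⊕0⊕0 = 1
s16: b16⊕b17⊕b18⊕b19⊕b20⊕b21⊕b22⊕b23⊕b24⊕b25⊕b26⊕b27⊕b28⊕b29⊕b30⊕b31 = 0⊕1⊕1⊕1⊕0⊕1⊕1⊕1⊕0⊕1⊕0⊕0⊕0⊕1⊕0⊕0 = 0
Syndrome (s16...s1) = 01100 → position 12.
Flip bit 12: corrected codeword = 0011000101100100111011101000100
Data bits at positions 3,5,6,7,9,10,11,12,13,14,15,17,18,19,20,21,22,23,24,25,26,27,28,29,30,31: 10000110010111011101000100

10000110010111011101000100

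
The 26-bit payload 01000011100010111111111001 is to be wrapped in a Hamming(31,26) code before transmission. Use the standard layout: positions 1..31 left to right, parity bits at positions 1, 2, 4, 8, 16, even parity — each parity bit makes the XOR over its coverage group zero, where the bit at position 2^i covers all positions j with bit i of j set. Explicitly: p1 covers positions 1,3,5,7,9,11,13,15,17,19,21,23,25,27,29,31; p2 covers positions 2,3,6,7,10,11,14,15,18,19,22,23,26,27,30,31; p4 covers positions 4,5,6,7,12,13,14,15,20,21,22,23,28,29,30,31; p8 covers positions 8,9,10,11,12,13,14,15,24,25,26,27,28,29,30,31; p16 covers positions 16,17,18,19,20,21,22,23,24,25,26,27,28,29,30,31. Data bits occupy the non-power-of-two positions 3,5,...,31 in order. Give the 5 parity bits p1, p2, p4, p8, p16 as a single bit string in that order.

Place data bits at non-power-of-two positions: b3=0, b5=1, b6=0, b7=0, b9=0, b10=0, b11=1, b12=1, b13=1, b14=0, b15=0, b17=0, b18=1, b19=0, b20=1, b21=1, b22=1, b23=1, b24=1, b25=1, b26=1, b27=1, b28=1, b29=0, b30=0, b31=1.
p1 = XOR of data positions {3,5,7,9,11,13,15,17,19,21,23,25,27,29,31} = 0⊕1⊕0⊕0⊕1⊕1⊕0⊕0⊕0⊕1⊕1⊕1⊕1⊕0⊕1 = 0
p2 = XOR of data positions {3,6,7,10,11,14,15,18,19,22,23,26,27,30,31} = 0⊕0⊕0⊕0⊕1⊕0⊕0⊕1⊕0⊕1⊕1⊕1⊕1⊕0⊕1 = 1
p4 = XOR of data positions {5,6,7,12,13,14,15,20,21,22,23,28,29,30,31} = 1⊕0⊕0⊕1⊕1⊕0⊕0⊕1⊕1⊕1⊕1⊕1⊕0⊕0⊕1 = 1
p8 = XOR of data positions {9,10,11,12,13,14,15,24,25,26,27,28,29,30,31} = 0⊕0⊕1⊕1⊕1⊕0⊕0⊕1⊕1⊕1⊕1⊕1⊕0⊕0⊕1 = 1
p16 = XOR of data positions {17,18,19,20,21,22,23,24,25,26,27,28,29,30,31} = 0⊕1⊕0⊕1⊕1⊕1⊕1⊕1⊕1⊕1⊕1⊕1⊕0⊕0⊕1 = 1
Parity bits p1,p2,p4,p8,p16 = 01111

01111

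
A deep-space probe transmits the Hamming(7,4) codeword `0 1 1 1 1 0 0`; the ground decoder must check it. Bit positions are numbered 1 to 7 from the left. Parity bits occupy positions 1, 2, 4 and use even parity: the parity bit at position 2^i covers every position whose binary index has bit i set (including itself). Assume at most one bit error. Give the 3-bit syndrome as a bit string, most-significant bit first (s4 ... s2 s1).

s1: b1⊕b3⊕b5⊕b7 = 0⊕1⊕1⊕0 = 0
s2: b2⊕b3⊕b6⊕b7 = 1⊕1⊕0⊕0 = 0
s4: b4⊕b5⊕b6⊕b7 = 1⊕1⊕0⊕0 = 0
Syndrome (s4...s1) = 000 → position 0 (no error).

000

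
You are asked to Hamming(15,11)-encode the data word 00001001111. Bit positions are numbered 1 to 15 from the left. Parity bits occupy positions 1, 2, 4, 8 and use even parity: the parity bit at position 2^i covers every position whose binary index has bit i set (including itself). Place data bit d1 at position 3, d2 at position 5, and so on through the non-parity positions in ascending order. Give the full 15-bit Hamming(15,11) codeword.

100000011001111

Place data bits at non-power-of-two positions: b3=0, b5=0, b6=0, b7=0, b9=1, b10=0, b11=0, b12=1, b13=1, b14=1, b15=1.
p1 = XOR of data positions {3,5,7,9,11,13,15} = 0⊕0⊕0⊕1⊕0⊕1⊕1 = 1
p2 = XOR of data positions {3,6,7,10,11,14,15} = 0⊕0⊕0⊕0⊕0⊕1⊕1 = 0
p4 = XOR of data positions {5,6,7,12,13,14,15} = 0⊕0⊕0⊕1⊕1⊕1⊕1 = 0
p8 = XOR of data positions {9,10,11,12,13,14,15} = 1⊕0⊕0⊕1⊕1⊕1⊕1 = 1
Codeword b1..b15 = 100000011001111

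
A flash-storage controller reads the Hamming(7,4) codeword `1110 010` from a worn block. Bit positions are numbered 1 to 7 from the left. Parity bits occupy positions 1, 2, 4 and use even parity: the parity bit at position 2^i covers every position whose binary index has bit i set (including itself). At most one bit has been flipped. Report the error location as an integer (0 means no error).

s1: b1⊕b3⊕b5⊕b7 = 1⊕1⊕0⊕0 = 0
s2: b2⊕b3⊕b6⊕b7 = 1⊕1⊕1⊕0 = 1
s4: b4⊕b5⊕b6⊕b7 = 0⊕0⊕1⊕0 = 1
Syndrome (s4...s1) = 110 → position 6.

6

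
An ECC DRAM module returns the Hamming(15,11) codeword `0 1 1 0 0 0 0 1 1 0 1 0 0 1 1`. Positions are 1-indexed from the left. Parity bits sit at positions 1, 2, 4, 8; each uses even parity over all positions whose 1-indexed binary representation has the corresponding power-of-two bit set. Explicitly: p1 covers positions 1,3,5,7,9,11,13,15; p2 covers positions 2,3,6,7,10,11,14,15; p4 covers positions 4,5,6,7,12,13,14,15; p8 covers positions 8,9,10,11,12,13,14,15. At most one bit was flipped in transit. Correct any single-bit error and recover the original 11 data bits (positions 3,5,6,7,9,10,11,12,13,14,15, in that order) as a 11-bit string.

s1: b1⊕b3⊕b5⊕b7⊕b9⊕b11⊕b13⊕b15 = 0⊕1⊕0⊕0⊕1⊕1⊕0⊕1 = 0
s2: b2⊕b3⊕b6⊕b7⊕b10⊕b11⊕b14⊕b15 = 1⊕1⊕0⊕0⊕0⊕1⊕1⊕1 = 1
s4: b4⊕b5⊕b6⊕b7⊕b12⊕b13⊕b14⊕b15 = 0⊕0⊕0⊕0⊕0⊕0⊕1⊕1 = 0
s8: b8⊕b9⊕b10⊕b11⊕b12⊕b13⊕b14⊕b15 = 1⊕1⊕0⊕1⊕0⊕0⊕1⊕1 = 1
Syndrome (s8...s1) = 1010 → position 10.
Flip bit 10: corrected codeword = 011000011110011
Data bits at positions 3,5,6,7,9,10,11,12,13,14,15: 10001110011

10001110011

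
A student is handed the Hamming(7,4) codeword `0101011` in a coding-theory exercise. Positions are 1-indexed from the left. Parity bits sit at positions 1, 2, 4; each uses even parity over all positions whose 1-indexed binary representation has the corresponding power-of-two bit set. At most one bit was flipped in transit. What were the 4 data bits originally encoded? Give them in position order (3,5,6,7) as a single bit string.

0010

s1: b1⊕b3⊕b5⊕b7 = 0⊕0⊕0⊕1 = 1
s2: b2⊕b3⊕b6⊕b7 = 1⊕0⊕1⊕1 = 1
s4: b4⊕b5⊕b6⊕b7 = 1⊕0⊕1⊕1 = 1
Syndrome (s4...s1) = 111 → position 7.
Flip bit 7: corrected codeword = 0101010
Data bits at positions 3,5,6,7: 0010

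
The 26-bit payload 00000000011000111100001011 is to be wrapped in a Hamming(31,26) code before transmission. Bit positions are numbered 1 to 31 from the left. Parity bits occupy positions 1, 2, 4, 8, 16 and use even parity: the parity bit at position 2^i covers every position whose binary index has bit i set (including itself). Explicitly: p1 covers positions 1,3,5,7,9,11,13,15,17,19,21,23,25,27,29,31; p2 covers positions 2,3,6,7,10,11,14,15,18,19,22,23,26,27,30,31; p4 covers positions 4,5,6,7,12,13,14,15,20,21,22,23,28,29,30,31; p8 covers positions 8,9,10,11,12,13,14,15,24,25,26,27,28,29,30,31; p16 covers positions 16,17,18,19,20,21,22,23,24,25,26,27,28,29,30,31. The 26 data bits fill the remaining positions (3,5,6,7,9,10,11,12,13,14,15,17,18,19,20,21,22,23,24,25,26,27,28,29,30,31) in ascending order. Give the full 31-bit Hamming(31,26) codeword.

0001000100000111000111100001011

Place data bits at non-power-of-two positions: b3=0, b5=0, b6=0, b7=0, b9=0, b10=0, b11=0, b12=0, b13=0, b14=1, b15=1, b17=0, b18=0, b19=0, b20=1, b21=1, b22=1, b23=1, b24=0, b25=0, b26=0, b27=0, b28=1, b29=0, b30=1, b31=1.
p1 = XOR of data positions {3,5,7,9,11,13,15,17,19,21,23,25,27,29,31} = 0⊕0⊕0⊕0⊕0⊕0⊕1⊕0⊕0⊕1⊕1⊕0⊕0⊕0⊕1 = 0
p2 = XOR of data positions {3,6,7,10,11,14,15,18,19,22,23,26,27,30,31} = 0⊕0⊕0⊕0⊕0⊕1⊕1⊕0⊕0⊕1⊕1⊕0⊕0⊕1⊕1 = 0
p4 = XOR of data positions {5,6,7,12,13,14,15,20,21,22,23,28,29,30,31} = 0⊕0⊕0⊕0⊕0⊕1⊕1⊕1⊕1⊕1⊕1⊕1⊕0⊕1⊕1 = 1
p8 = XOR of data positions {9,10,11,12,13,14,15,24,25,26,27,28,29,30,31} = 0⊕0⊕0⊕0⊕0⊕1⊕1⊕0⊕0⊕0⊕0⊕1⊕0⊕1⊕1 = 1
p16 = XOR of data positions {17,18,19,20,21,22,23,24,25,26,27,28,29,30,31} = 0⊕0⊕0⊕1⊕1⊕1⊕1⊕0⊕0⊕0⊕0⊕1⊕0⊕1⊕1 = 1
Codeword b1..b31 = 0001000100000111000111100001011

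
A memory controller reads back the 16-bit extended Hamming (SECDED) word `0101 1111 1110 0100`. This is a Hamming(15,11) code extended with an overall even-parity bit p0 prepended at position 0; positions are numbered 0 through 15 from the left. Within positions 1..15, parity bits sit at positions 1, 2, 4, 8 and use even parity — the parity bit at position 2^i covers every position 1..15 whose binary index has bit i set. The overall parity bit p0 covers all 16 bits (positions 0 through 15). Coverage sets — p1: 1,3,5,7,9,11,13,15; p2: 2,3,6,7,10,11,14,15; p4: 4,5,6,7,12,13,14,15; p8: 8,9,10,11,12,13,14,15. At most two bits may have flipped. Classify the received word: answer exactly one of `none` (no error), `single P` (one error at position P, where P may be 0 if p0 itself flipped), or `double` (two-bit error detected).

s1: b1⊕b3⊕b5⊕b7⊕b9⊕b11⊕b13⊕b15 = 1⊕1⊕1⊕1⊕1⊕0⊕1⊕0 = 0
s2: b2⊕b3⊕b6⊕b7⊕b10⊕b11⊕b14⊕b15 = 0⊕1⊕1⊕1⊕1⊕0⊕0⊕0 = 0
s4: b4⊕b5⊕b6⊕b7⊕b12⊕b13⊕b14⊕b15 = 1⊕1⊕1⊕1⊕0⊕1⊕0⊕0 = 1
s8: b8⊕b9⊕b10⊕b11⊕b12⊕b13⊕b14⊕b15 = 1⊕1⊕1⊕0⊕0⊕1⊕0⊕0 = 0
Syndrome (s8...s1) = 0100 → position 4.
Overall parity (XOR of all 16 bits, including p0): 0⊕1⊕0⊕1⊕1⊕1⊕1⊕1⊕1⊕1⊕1⊕0⊕0⊕1⊕0⊕0 = 0
Overall=0, syndrome position=4 → double-bit error detected (uncorrectable).

double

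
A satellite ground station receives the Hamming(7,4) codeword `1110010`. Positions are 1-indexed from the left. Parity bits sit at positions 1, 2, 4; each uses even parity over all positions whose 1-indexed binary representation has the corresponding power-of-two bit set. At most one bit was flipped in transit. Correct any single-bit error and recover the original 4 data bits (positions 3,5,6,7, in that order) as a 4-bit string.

s1: b1⊕b3⊕b5⊕b7 = 1⊕1⊕0⊕0 = 0
s2: b2⊕b3⊕b6⊕b7 = 1⊕1⊕1⊕0 = 1
s4: b4⊕b5⊕b6⊕b7 = 0⊕0⊕1⊕0 = 1
Syndrome (s4...s1) = 110 → position 6.
Flip bit 6: corrected codeword = 1110000
Data bits at positions 3,5,6,7: 1000

1000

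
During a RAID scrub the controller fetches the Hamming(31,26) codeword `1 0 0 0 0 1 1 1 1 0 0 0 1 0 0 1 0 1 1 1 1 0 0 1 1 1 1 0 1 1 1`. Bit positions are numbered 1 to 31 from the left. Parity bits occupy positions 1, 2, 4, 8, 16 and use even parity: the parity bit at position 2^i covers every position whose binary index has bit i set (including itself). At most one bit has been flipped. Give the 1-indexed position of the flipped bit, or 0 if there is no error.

0

s1: b1⊕b3⊕b5⊕b7⊕b9⊕b11⊕b13⊕b15⊕b17⊕b19⊕b21⊕b23⊕b25⊕b27⊕b29⊕b31 = 1⊕0⊕0⊕1⊕1⊕0⊕1⊕0⊕0⊕1⊕1⊕0⊕1⊕1⊕1⊕1 = 0
s2: b2⊕b3⊕b6⊕b7⊕b10⊕b11⊕b14⊕b15⊕b18⊕b19⊕b22⊕b23⊕b26⊕b27⊕b30⊕b31 = 0⊕0⊕1⊕1⊕0⊕0⊕0⊕0⊕1⊕1⊕0⊕0⊕1⊕1⊕1⊕1 = 0
s4: b4⊕b5⊕b6⊕b7⊕b12⊕b13⊕b14⊕b15⊕b20⊕b21⊕b22⊕b23⊕b28⊕b29⊕b30⊕b31 = 0⊕0⊕1⊕1⊕0⊕1⊕0⊕0⊕1⊕1⊕0⊕0⊕0⊕1⊕1⊕1 = 0
s8: b8⊕b9⊕b10⊕b11⊕b12⊕b13⊕b14⊕b15⊕b24⊕b25⊕b26⊕b27⊕b28⊕b29⊕b30⊕b31 = 1⊕1⊕0⊕0⊕0⊕1⊕0⊕0⊕1⊕1⊕1⊕1⊕0⊕1⊕1⊕1 = 0
s16: b16⊕b17⊕b18⊕b19⊕b20⊕b21⊕b22⊕b23⊕b24⊕b25⊕b26⊕b27⊕b28⊕b29⊕b30⊕b31 = 1⊕0⊕1⊕1⊕1⊕1⊕0⊕0⊕1⊕1⊕1⊕1⊕0⊕1⊕1⊕1 = 0
Syndrome (s16...s1) = 00000 → position 0 (no error).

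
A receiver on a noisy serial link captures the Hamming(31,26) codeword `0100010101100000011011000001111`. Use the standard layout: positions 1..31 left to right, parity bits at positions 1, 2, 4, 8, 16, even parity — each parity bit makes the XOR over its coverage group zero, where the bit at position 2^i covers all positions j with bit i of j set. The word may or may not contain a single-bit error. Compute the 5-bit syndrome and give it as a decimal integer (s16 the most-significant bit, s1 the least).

s1: b1⊕b3⊕b5⊕b7⊕b9⊕b11⊕b13⊕b15⊕b17⊕b19⊕b21⊕b23⊕b25⊕b27⊕b29⊕b31 = 0⊕0⊕0⊕0⊕0⊕1⊕0⊕0⊕0⊕1⊕1⊕0⊕0⊕0⊕1⊕1 = 1
s2: b2⊕b3⊕b6⊕b7⊕b10⊕b11⊕b14⊕b15⊕b18⊕b19⊕b22⊕b23⊕b26⊕b27⊕b30⊕b31 = 1⊕0⊕1⊕0⊕1⊕1⊕0⊕0⊕1⊕1⊕1⊕0⊕0⊕0⊕1⊕1 = 1
s4: b4⊕b5⊕b6⊕b7⊕b12⊕b13⊕b14⊕b15⊕b20⊕b21⊕b22⊕b23⊕b28⊕b29⊕b30⊕b31 = 0⊕0⊕1⊕0⊕0⊕0⊕0⊕0⊕0⊕1⊕1⊕0⊕1⊕1⊕1⊕1 = 1
s8: b8⊕b9⊕b10⊕b11⊕b12⊕b13⊕b14⊕b15⊕b24⊕b25⊕b26⊕b27⊕b28⊕b29⊕b30⊕b31 = 1⊕0⊕1⊕1⊕0⊕0⊕0⊕0⊕0⊕0⊕0⊕0⊕1⊕1⊕1⊕1 = 1
s16: b16⊕b17⊕b18⊕b19⊕b20⊕b21⊕b22⊕b23⊕b24⊕b25⊕b26⊕b27⊕b28⊕b29⊕b30⊕b31 = 0⊕0⊕1⊕1⊕0⊕1⊕1⊕0⊕0⊕0⊕0⊕0⊕1⊕1⊕1⊕1 = 0
Syndrome (s16...s1) = 01111 → position 15.

15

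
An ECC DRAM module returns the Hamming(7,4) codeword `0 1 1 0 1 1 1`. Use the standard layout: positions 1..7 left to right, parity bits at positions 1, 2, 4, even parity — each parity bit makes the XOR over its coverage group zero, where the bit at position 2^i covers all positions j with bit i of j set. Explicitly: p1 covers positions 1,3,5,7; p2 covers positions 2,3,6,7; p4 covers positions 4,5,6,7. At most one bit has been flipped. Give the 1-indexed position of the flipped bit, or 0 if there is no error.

5

s1: b1⊕b3⊕b5⊕b7 = 0⊕1⊕1⊕1 = 1
s2: b2⊕b3⊕b6⊕b7 = 1⊕1⊕1⊕1 = 0
s4: b4⊕b5⊕b6⊕b7 = 0⊕1⊕1⊕1 = 1
Syndrome (s4...s1) = 101 → position 5.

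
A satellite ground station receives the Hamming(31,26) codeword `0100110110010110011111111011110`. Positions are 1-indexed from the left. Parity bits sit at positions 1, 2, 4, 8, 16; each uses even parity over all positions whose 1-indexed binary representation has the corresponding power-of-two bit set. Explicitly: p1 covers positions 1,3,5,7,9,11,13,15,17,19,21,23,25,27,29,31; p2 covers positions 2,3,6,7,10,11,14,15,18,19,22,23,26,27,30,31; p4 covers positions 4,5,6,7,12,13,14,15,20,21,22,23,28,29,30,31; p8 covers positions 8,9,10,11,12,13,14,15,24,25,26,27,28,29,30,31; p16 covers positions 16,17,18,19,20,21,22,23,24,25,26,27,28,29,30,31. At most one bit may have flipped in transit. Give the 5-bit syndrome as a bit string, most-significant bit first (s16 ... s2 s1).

01001

s1: b1⊕b3⊕b5⊕b7⊕b9⊕b11⊕b13⊕b15⊕b17⊕b19⊕b21⊕b23⊕b25⊕b27⊕b29⊕b31 = 0⊕0⊕1⊕0⊕1⊕0⊕0⊕1⊕0⊕1⊕1⊕1⊕1⊕1⊕1⊕0 = 1
s2: b2⊕b3⊕b6⊕b7⊕b10⊕b11⊕b14⊕b15⊕b18⊕b19⊕b22⊕b23⊕b26⊕b27⊕b30⊕b31 = 1⊕0⊕1⊕0⊕0⊕0⊕1⊕1⊕1⊕1⊕1⊕1⊕0⊕1⊕1⊕0 = 0
s4: b4⊕b5⊕b6⊕b7⊕b12⊕b13⊕b14⊕b15⊕b20⊕b21⊕b22⊕b23⊕b28⊕b29⊕b30⊕b31 = 0⊕1⊕1⊕0⊕1⊕0⊕1⊕1⊕1⊕1⊕1⊕1⊕1⊕1⊕1⊕0 = 0
s8: b8⊕b9⊕b10⊕b11⊕b12⊕b13⊕b14⊕b15⊕b24⊕b25⊕b26⊕b27⊕b28⊕b29⊕b30⊕b31 = 1⊕1⊕0⊕0⊕1⊕0⊕1⊕1⊕1⊕1⊕0⊕1⊕1⊕1⊕1⊕0 = 1
s16: b16⊕b17⊕b18⊕b19⊕b20⊕b21⊕b22⊕b23⊕b24⊕b25⊕b26⊕b27⊕b28⊕b29⊕b30⊕b31 = 0⊕0⊕1⊕1⊕1⊕1⊕1⊕1⊕1⊕1⊕0⊕1⊕1⊕1⊕1⊕0 = 0
Syndrome (s16...s1) = 01001 → position 9.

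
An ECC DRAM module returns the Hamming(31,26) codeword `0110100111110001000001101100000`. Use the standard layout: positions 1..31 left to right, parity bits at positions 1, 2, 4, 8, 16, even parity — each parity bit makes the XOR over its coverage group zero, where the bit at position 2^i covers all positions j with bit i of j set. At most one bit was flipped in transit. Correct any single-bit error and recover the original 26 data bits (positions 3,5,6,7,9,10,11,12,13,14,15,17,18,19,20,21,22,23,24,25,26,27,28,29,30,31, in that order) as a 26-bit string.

11001111000000001101000000

s1: b1⊕b3⊕b5⊕b7⊕b9⊕b11⊕b13⊕b15⊕b17⊕b19⊕b21⊕b23⊕b25⊕b27⊕b29⊕b31 = 0⊕1⊕1⊕0⊕1⊕1⊕0⊕0⊕0⊕0⊕0⊕1⊕1⊕0⊕0⊕0 = 0
s2: b2⊕b3⊕b6⊕b7⊕b10⊕b11⊕b14⊕b15⊕b18⊕b19⊕b22⊕b23⊕b26⊕b27⊕b30⊕b31 = 1⊕1⊕0⊕0⊕1⊕1⊕0⊕0⊕0⊕0⊕1⊕1⊕1⊕0⊕0⊕0 = 1
s4: b4⊕b5⊕b6⊕b7⊕b12⊕b13⊕b14⊕b15⊕b20⊕b21⊕b22⊕b23⊕b28⊕b29⊕b30⊕b31 = 0⊕1⊕0⊕0⊕1⊕0⊕0⊕0⊕0⊕0⊕1⊕1⊕0⊕0⊕0⊕0 = 0
s8: b8⊕b9⊕b10⊕b11⊕b12⊕b13⊕b14⊕b15⊕b24⊕b25⊕b26⊕b27⊕b28⊕b29⊕b30⊕b31 = 1⊕1⊕1⊕1⊕1⊕0⊕0⊕0⊕0⊕1⊕1⊕0⊕0⊕0⊕0⊕0 = 1
s16: b16⊕b17⊕b18⊕b19⊕b20⊕b21⊕b22⊕b23⊕b24⊕b25⊕b26⊕b27⊕b28⊕b29⊕b30⊕b31 = 1⊕0⊕0⊕0⊕0⊕0⊕1⊕1⊕0⊕1⊕1⊕0⊕0⊕0⊕0⊕0 = 1
Syndrome (s16...s1) = 11010 → position 26.
Flip bit 26: corrected codeword = 0110100111110001000001101000000
Data bits at positions 3,5,6,7,9,10,11,12,13,14,15,17,18,19,20,21,22,23,24,25,26,27,28,29,30,31: 11001111000000001101000000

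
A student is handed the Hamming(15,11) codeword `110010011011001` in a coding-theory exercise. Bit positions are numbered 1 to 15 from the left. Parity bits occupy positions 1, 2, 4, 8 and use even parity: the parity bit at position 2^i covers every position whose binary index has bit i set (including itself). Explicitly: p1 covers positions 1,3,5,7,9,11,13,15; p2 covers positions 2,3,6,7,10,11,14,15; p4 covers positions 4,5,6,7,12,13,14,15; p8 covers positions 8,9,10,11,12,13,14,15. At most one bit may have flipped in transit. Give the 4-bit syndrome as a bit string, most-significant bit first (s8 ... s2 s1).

1111

s1: b1⊕b3⊕b5⊕b7⊕b9⊕b11⊕b13⊕b15 = 1⊕0⊕1⊕0⊕1⊕1⊕0⊕1 = 1
s2: b2⊕b3⊕b6⊕b7⊕b10⊕b11⊕b14⊕b15 = 1⊕0⊕0⊕0⊕0⊕1⊕0⊕1 = 1
s4: b4⊕b5⊕b6⊕b7⊕b12⊕b13⊕b14⊕b15 = 0⊕1⊕0⊕0⊕1⊕0⊕0⊕1 = 1
s8: b8⊕b9⊕b10⊕b11⊕b12⊕b13⊕b14⊕b15 = 1⊕1⊕0⊕1⊕1⊕0⊕0⊕1 = 1
Syndrome (s8...s1) = 1111 → position 15.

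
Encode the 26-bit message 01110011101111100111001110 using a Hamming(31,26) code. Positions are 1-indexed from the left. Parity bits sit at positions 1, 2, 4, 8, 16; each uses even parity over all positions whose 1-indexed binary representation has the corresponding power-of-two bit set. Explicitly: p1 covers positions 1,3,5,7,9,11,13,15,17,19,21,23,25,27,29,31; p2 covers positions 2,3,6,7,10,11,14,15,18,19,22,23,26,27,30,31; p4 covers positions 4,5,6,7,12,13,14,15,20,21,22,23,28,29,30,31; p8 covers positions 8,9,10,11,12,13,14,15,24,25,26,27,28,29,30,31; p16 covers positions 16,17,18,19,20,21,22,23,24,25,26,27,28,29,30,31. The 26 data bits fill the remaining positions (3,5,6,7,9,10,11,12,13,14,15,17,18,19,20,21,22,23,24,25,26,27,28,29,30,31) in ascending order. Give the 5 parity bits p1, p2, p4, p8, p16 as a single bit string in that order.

Place data bits at non-power-of-two positions: b3=0, b5=1, b6=1, b7=1, b9=0, b10=0, b11=1, b12=1, b13=1, b14=0, b15=1, b17=1, b18=1, b19=1, b20=1, b21=0, b22=0, b23=1, b24=1, b25=1, b26=0, b27=0, b28=1, b29=1, b30=1, b31=0.
p1 = XOR of data positions {3,5,7,9,11,13,15,17,19,21,23,25,27,29,31} = 0⊕1⊕1⊕0⊕1⊕1⊕1⊕1⊕1⊕0⊕1⊕1⊕0⊕1⊕0 = 0
p2 = XOR of data positions {3,6,7,10,11,14,15,18,19,22,23,26,27,30,31} = 0⊕1⊕1⊕0⊕1⊕0⊕1⊕1⊕1⊕0⊕1⊕0⊕0⊕1⊕0 = 0
p4 = XOR of data positions {5,6,7,12,13,14,15,20,21,22,23,28,29,30,31} = 1⊕1⊕1⊕1⊕1⊕0⊕1⊕1⊕0⊕0⊕1⊕1⊕1⊕1⊕0 = 1
p8 = XOR of data positions {9,10,11,12,13,14,15,24,25,26,27,28,29,30,31} = 0⊕0⊕1⊕1⊕1⊕0⊕1⊕1⊕1⊕0⊕0⊕1⊕1⊕1⊕0 = 1
p16 = XOR of data positions {17,18,19,20,21,22,23,24,25,26,27,28,29,30,31} = 1⊕1⊕1⊕1⊕0⊕0⊕1⊕1⊕1⊕0⊕0⊕1⊕1⊕1⊕0 = 0
Parity bits p1,p2,p4,p8,p16 = 00110

00110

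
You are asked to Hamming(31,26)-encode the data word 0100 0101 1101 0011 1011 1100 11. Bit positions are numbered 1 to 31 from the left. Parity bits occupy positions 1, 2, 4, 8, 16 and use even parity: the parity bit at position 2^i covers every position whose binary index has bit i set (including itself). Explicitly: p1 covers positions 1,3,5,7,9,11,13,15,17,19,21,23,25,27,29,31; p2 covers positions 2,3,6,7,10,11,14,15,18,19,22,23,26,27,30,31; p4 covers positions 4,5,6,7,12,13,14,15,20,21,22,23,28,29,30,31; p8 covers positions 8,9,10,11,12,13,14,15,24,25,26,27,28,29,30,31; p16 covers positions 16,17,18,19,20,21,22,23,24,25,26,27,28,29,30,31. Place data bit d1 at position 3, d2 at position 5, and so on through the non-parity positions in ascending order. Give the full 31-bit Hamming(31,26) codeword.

Place data bits at non-power-of-two positions: b3=0, b5=1, b6=0, b7=0, b9=0, b10=1, b11=0, b12=1, b13=1, b14=1, b15=0, b17=1, b18=0, b19=0, b20=1, b21=1, b22=1, b23=0, b24=1, b25=1, b26=1, b27=1, b28=0, b29=0, b30=1, b31=1.
p1 = XOR of data positions {3,5,7,9,11,13,15,17,19,21,23,25,27,29,31} = 0⊕1⊕0⊕0⊕0⊕1⊕0⊕1⊕0⊕1⊕0⊕1⊕1⊕0⊕1 = 1
p2 = XOR of data positions {3,6,7,10,11,14,15,18,19,22,23,26,27,30,31} = 0⊕0⊕0⊕1⊕0⊕1⊕0⊕0⊕0⊕1⊕0⊕1⊕1⊕1⊕1 = 1
p4 = XOR of data positions {5,6,7,12,13,14,15,20,21,22,23,28,29,30,31} = 1⊕0⊕0⊕1⊕1⊕1⊕0⊕1⊕1⊕1⊕0⊕0⊕0⊕1⊕1 = 1
p8 = XOR of data positions {9,10,11,12,13,14,15,24,25,26,27,28,29,30,31} = 0⊕1⊕0⊕1⊕1⊕1⊕0⊕1⊕1⊕1⊕1⊕0⊕0⊕1⊕1 = 0
p16 = XOR of data positions {17,18,19,20,21,22,23,24,25,26,27,28,29,30,31} = 1⊕0⊕0⊕1⊕1⊕1⊕0⊕1⊕1⊕1⊕1⊕0⊕0⊕1⊕1 = 0
Codeword b1..b31 = 1101100001011100100111011110011

1101100001011100100111011110011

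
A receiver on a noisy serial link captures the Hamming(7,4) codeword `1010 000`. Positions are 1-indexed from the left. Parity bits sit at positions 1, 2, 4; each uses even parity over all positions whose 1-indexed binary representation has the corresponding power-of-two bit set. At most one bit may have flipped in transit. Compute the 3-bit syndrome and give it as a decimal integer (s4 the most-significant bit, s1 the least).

s1: b1⊕b3⊕b5⊕b7 = 1⊕1⊕0⊕0 = 0
s2: b2⊕b3⊕b6⊕b7 = 0⊕1⊕0⊕0 = 1
s4: b4⊕b5⊕b6⊕b7 = 0⊕0⊕0⊕0 = 0
Syndrome (s4...s1) = 010 → position 2.

2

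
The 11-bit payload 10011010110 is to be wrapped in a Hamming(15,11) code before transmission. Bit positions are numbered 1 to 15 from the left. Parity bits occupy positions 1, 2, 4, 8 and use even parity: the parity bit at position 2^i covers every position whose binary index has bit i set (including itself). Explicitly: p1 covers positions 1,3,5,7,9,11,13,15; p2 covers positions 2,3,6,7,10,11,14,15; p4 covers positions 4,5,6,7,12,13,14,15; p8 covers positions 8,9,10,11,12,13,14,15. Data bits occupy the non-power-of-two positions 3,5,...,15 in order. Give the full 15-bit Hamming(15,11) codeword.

101100101010110

Place data bits at non-power-of-two positions: b3=1, b5=0, b6=0, b7=1, b9=1, b10=0, b11=1, b12=0, b13=1, b14=1, b15=0.
p1 = XOR of data positions {3,5,7,9,11,13,15} = 1⊕0⊕1⊕1⊕1⊕1⊕0 = 1
p2 = XOR of data positions {3,6,7,10,11,14,15} = 1⊕0⊕1⊕0⊕1⊕1⊕0 = 0
p4 = XOR of data positions {5,6,7,12,13,14,15} = 0⊕0⊕1⊕0⊕1⊕1⊕0 = 1
p8 = XOR of data positions {9,10,11,12,13,14,15} = 1⊕0⊕1⊕0⊕1⊕1⊕0 = 0
Codeword b1..b15 = 101100101010110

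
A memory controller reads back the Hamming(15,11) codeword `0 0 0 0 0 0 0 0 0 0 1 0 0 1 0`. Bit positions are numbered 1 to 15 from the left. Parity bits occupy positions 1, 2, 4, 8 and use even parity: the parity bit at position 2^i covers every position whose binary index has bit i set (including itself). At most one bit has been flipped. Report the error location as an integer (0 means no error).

s1: b1⊕b3⊕b5⊕b7⊕b9⊕b11⊕b13⊕b15 = 0⊕0⊕0⊕0⊕0⊕1⊕0⊕0 = 1
s2: b2⊕b3⊕b6⊕b7⊕b10⊕b11⊕b14⊕b15 = 0⊕0⊕0⊕0⊕0⊕1⊕1⊕0 = 0
s4: b4⊕b5⊕b6⊕b7⊕b12⊕b13⊕b14⊕b15 = 0⊕0⊕0⊕0⊕0⊕0⊕1⊕0 = 1
s8: b8⊕b9⊕b10⊕b11⊕b12⊕b13⊕b14⊕b15 = 0⊕0⊕0⊕1⊕0⊕0⊕1⊕0 = 0
Syndrome (s8...s1) = 0101 → position 5.

5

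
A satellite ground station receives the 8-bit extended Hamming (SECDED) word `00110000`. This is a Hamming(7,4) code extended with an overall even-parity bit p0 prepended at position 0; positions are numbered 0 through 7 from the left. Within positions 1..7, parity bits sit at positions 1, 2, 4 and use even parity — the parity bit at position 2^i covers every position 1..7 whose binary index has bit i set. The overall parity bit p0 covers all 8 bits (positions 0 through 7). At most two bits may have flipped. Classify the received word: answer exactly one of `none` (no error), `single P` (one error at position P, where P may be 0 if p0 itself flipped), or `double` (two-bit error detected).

s1: b1⊕b3⊕b5⊕b7 = 0⊕1⊕0⊕0 = 1
s2: b2⊕b3⊕b6⊕b7 = 1⊕1⊕0⊕0 = 0
s4: b4⊕b5⊕b6⊕b7 = 0⊕0⊕0⊕0 = 0
Syndrome (s4...s1) = 001 → position 1.
Overall parity (XOR of all 8 bits, including p0): 0⊕0⊕1⊕1⊕0⊕0⊕0⊕0 = 0
Overall=0, syndrome position=1 → double-bit error detected (uncorrectable).

double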